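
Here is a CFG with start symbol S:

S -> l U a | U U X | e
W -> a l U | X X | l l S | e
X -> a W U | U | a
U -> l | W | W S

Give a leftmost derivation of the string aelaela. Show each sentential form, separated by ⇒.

S ⇒ UUX   [S -> U U X]
UUX ⇒ WSUX   [U -> W S]
WSUX ⇒ XXSUX   [W -> X X]
XXSUX ⇒ aWUXSUX   [X -> a W U]
aWUXSUX ⇒ aeUXSUX   [W -> e]
aeUXSUX ⇒ aelXSUX   [U -> l]
aelXSUX ⇒ aelaSUX   [X -> a]
aelaSUX ⇒ aelaeUX   [S -> e]
aelaeUX ⇒ aelaelX   [U -> l]
aelaelX ⇒ aelaela   [X -> a]

S⇒UUX⇒WSUX⇒XXSUX⇒aWUXSUX⇒aeUXSUX⇒aelXSUX⇒aelaSUX⇒aelaeUX⇒aelaelX⇒aelaela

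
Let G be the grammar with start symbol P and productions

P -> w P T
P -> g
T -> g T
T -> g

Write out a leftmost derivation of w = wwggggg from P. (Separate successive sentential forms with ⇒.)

P ⇒ wPT   [P -> w P T]
wPT ⇒ wwPTT   [P -> w P T]
wwPTT ⇒ wwgTT   [P -> g]
wwgTT ⇒ wwggTT   [T -> g T]
wwggTT ⇒ wwgggTT   [T -> g T]
wwgggTT ⇒ wwggggT   [T -> g]
wwggggT ⇒ wwggggg   [T -> g]

P ⇒ wPT ⇒ wwPTT ⇒ wwgTT ⇒ wwggTT ⇒ wwgggTT ⇒ wwggggT ⇒ wwggggg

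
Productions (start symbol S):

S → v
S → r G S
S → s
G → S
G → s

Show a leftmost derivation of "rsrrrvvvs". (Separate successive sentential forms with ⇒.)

S ⇒ rGS   [S → r G S]
rGS ⇒ rSS   [G → S]
rSS ⇒ rsS   [S → s]
rsS ⇒ rsrGS   [S → r G S]
rsrGS ⇒ rsrSS   [G → S]
rsrSS ⇒ rsrrGSS   [S → r G S]
rsrrGSS ⇒ rsrrSSS   [G → S]
rsrrSSS ⇒ rsrrrGSSS   [S → r G S]
rsrrrGSSS ⇒ rsrrrSSSS   [G → S]
rsrrrSSSS ⇒ rsrrrvSSS   [S → v]
rsrrrvSSS ⇒ rsrrrvvSS   [S → v]
rsrrrvvSS ⇒ rsrrrvvvS   [S → v]
rsrrrvvvS ⇒ rsrrrvvvs   [S → s]

S⇒rGS⇒rSS⇒rsS⇒rsrGS⇒rsrSS⇒rsrrGSS⇒rsrrSSS⇒rsrrrGSSS⇒rsrrrSSSS⇒rsrrrvSSS⇒rsrrrvvSS⇒rsrrrvvvS⇒rsrrrvvvs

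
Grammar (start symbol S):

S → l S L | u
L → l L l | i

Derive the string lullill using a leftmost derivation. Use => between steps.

S => lSL => luL => lulLl => lullLll => lullill

S => lSL   [S → l S L]
lSL => luL   [S → u]
luL => lulLl   [L → l L l]
lulLl => lullLll   [L → l L l]
lullLll => lullill   [L → i]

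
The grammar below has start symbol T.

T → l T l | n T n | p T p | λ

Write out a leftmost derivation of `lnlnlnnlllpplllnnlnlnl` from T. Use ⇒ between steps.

T ⇒ lTl   [T → l T l]
lTl ⇒ lnTnl   [T → n T n]
lnTnl ⇒ lnlTlnl   [T → l T l]
lnlTlnl ⇒ lnlnTnlnl   [T → n T n]
lnlnTnlnl ⇒ lnlnlTlnlnl   [T → l T l]
lnlnlTlnlnl ⇒ lnlnlnTnlnlnl   [T → n T n]
lnlnlnTnlnlnl ⇒ lnlnlnnTnnlnlnl   [T → n T n]
lnlnlnnTnnlnlnl ⇒ lnlnlnnlTlnnlnlnl   [T → l T l]
lnlnlnnlTlnnlnlnl ⇒ lnlnlnnllTllnnlnlnl   [T → l T l]
lnlnlnnllTllnnlnlnl ⇒ lnlnlnnlllTlllnnlnlnl   [T → l T l]
lnlnlnnlllTlllnnlnlnl ⇒ lnlnlnnlllpTplllnnlnlnl   [T → p T p]
lnlnlnnlllpTplllnnlnlnl ⇒ lnlnlnnlllpplllnnlnlnl   [T → λ]

T ⇒ lTl ⇒ lnTnl ⇒ lnlTlnl ⇒ lnlnTnlnl ⇒ lnlnlTlnlnl ⇒ lnlnlnTnlnlnl ⇒ lnlnlnnTnnlnlnl ⇒ lnlnlnnlTlnnlnlnl ⇒ lnlnlnnllTllnnlnlnl ⇒ lnlnlnnlllTlllnnlnlnl ⇒ lnlnlnnlllpTplllnnlnlnl ⇒ lnlnlnnlllpplllnnlnlnl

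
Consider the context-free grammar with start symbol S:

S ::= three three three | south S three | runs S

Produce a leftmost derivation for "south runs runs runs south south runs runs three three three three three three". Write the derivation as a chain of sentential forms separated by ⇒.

S ⇒ south S three   [S ::= south S three]
south S three ⇒ south runs S three   [S ::= runs S]
south runs S three ⇒ south runs runs S three   [S ::= runs S]
south runs runs S three ⇒ south runs runs runs S three   [S ::= runs S]
south runs runs runs S three ⇒ south runs runs runs south S three three   [S ::= south S three]
south runs runs runs south S three three ⇒ south runs runs runs south south S three three three   [S ::= south S three]
south runs runs runs south south S three three three ⇒ south runs runs runs south south runs S three three three   [S ::= runs S]
south runs runs runs south south runs S three three three ⇒ south runs runs runs south south runs runs S three three three   [S ::= runs S]
south runs runs runs south south runs runs S three three three ⇒ south runs runs runs south south runs runs three three three three three three   [S ::= three three three]

S ⇒ south S three ⇒ south runs S three ⇒ south runs runs S three ⇒ south runs runs runs S three ⇒ south runs runs runs south S three three ⇒ south runs runs runs south south S three three three ⇒ south runs runs runs south south runs S three three three ⇒ south runs runs runs south south runs runs S three three three ⇒ south runs runs runs south south runs runs three three three three three three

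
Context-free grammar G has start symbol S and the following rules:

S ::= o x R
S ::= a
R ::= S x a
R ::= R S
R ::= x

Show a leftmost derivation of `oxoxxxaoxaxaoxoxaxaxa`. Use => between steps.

S => oxR => oxRS => oxSxaS => oxoxRxaS => oxoxxxaS => oxoxxxaoxR => oxoxxxaoxRS => oxoxxxaoxSxaS => oxoxxxaoxaxaS => oxoxxxaoxaxaoxR => oxoxxxaoxaxaoxSxa => oxoxxxaoxaxaoxoxRxa => oxoxxxaoxaxaoxoxSxaxa => oxoxxxaoxaxaoxoxaxaxa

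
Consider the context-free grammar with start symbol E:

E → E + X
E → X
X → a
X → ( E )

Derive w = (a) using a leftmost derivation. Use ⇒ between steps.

E⇒X⇒(E)⇒(X)⇒(a)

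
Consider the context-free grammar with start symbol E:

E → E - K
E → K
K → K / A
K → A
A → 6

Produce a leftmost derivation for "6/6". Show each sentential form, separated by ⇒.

E ⇒ K ⇒ K/A ⇒ A/A ⇒ 6/A ⇒ 6/6

E ⇒ K   [E → K]
K ⇒ K/A   [K → K / A]
K/A ⇒ A/A   [K → A]
A/A ⇒ 6/A   [A → 6]
6/A ⇒ 6/6   [A → 6]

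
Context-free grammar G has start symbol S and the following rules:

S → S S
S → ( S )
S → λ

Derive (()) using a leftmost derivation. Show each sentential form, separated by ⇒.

S ⇒ (S)   [S → ( S )]
(S) ⇒ ((S))   [S → ( S )]
((S)) ⇒ (())   [S → λ]

S ⇒ (S) ⇒ ((S)) ⇒ (())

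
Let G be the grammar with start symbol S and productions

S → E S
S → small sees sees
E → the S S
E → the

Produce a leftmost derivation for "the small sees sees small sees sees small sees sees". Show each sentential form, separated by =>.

S => E S => the S S S => the small sees sees S S => the small sees sees small sees sees S => the small sees sees small sees sees small sees sees

S => E S   [S → E S]
E S => the S S S   [E → the S S]
the S S S => the small sees sees S S   [S → small sees sees]
the small sees sees S S => the small sees sees small sees sees S   [S → small sees sees]
the small sees sees small sees sees S => the small sees sees small sees sees small sees sees   [S → small sees sees]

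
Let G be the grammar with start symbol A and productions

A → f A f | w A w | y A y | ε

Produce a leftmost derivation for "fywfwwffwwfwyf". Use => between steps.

A => fAf   [A → f A f]
fAf => fyAyf   [A → y A y]
fyAyf => fywAwyf   [A → w A w]
fywAwyf => fywfAfwyf   [A → f A f]
fywfAfwyf => fywfwAwfwyf   [A → w A w]
fywfwAwfwyf => fywfwwAwwfwyf   [A → w A w]
fywfwwAwwfwyf => fywfwwfAfwwfwyf   [A → f A f]
fywfwwfAfwwfwyf => fywfwwffwwfwyf   [A → ε]

A => fAf => fyAyf => fywAwyf => fywfAfwyf => fywfwAwfwyf => fywfwwAwwfwyf => fywfwwfAfwwfwyf => fywfwwffwwfwyf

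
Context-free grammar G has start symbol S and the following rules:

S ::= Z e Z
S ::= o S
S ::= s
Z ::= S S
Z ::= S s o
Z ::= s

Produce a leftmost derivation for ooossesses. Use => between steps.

S => ZeZ => SSeZ => ZeZSeZ => SSeZSeZ => oSSeZSeZ => ooSSeZSeZ => oooSSeZSeZ => ooosSeZSeZ => ooosseZSeZ => ooossesSeZ => ooossesseZ => ooossesses

S => ZeZ   [S ::= Z e Z]
ZeZ => SSeZ   [Z ::= S S]
SSeZ => ZeZSeZ   [S ::= Z e Z]
ZeZSeZ => SSeZSeZ   [Z ::= S S]
SSeZSeZ => oSSeZSeZ   [S ::= o S]
oSSeZSeZ => ooSSeZSeZ   [S ::= o S]
ooSSeZSeZ => oooSSeZSeZ   [S ::= o S]
oooSSeZSeZ => ooosSeZSeZ   [S ::= s]
ooosSeZSeZ => ooosseZSeZ   [S ::= s]
ooosseZSeZ => ooossesSeZ   [Z ::= s]
ooossesSeZ => ooossesseZ   [S ::= s]
ooossesseZ => ooossesses   [Z ::= s]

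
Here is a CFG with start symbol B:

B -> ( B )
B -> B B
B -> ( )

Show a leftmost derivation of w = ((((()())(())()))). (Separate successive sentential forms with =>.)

B => (B) => ((B)) => (((B))) => (((BB))) => (((BBB))) => ((((B)BB))) => ((((BB)BB))) => ((((()B)BB))) => ((((()())BB))) => ((((()())(B)B))) => ((((()())(())B))) => ((((()())(())())))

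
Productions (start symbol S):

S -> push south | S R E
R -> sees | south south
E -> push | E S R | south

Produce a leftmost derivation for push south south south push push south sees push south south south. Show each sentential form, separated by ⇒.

S ⇒ S R E ⇒ push south R E ⇒ push south south south E ⇒ push south south south E S R ⇒ push south south south E S R S R ⇒ push south south south push S R S R ⇒ push south south south push push south R S R ⇒ push south south south push push south sees S R ⇒ push south south south push push south sees push south R ⇒ push south south south push push south sees push south south south

S ⇒ S R E   [S -> S R E]
S R E ⇒ push south R E   [S -> push south]
push south R E ⇒ push south south south E   [R -> south south]
push south south south E ⇒ push south south south E S R   [E -> E S R]
push south south south E S R ⇒ push south south south E S R S R   [E -> E S R]
push south south south E S R S R ⇒ push south south south push S R S R   [E -> push]
push south south south push S R S R ⇒ push south south south push push south R S R   [S -> push south]
push south south south push push south R S R ⇒ push south south south push push south sees S R   [R -> sees]
push south south south push push south sees S R ⇒ push south south south push push south sees push south R   [S -> push south]
push south south south push push south sees push south R ⇒ push south south south push push south sees push south south south   [R -> south south]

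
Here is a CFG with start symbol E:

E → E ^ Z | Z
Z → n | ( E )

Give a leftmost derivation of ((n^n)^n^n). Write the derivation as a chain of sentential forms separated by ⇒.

E ⇒ Z ⇒ (E) ⇒ (E^Z) ⇒ (E^Z^Z) ⇒ (Z^Z^Z) ⇒ ((E)^Z^Z) ⇒ ((E^Z)^Z^Z) ⇒ ((Z^Z)^Z^Z) ⇒ ((n^Z)^Z^Z) ⇒ ((n^n)^Z^Z) ⇒ ((n^n)^n^Z) ⇒ ((n^n)^n^n)

E ⇒ Z   [E → Z]
Z ⇒ (E)   [Z → ( E )]
(E) ⇒ (E^Z)   [E → E ^ Z]
(E^Z) ⇒ (E^Z^Z)   [E → E ^ Z]
(E^Z^Z) ⇒ (Z^Z^Z)   [E → Z]
(Z^Z^Z) ⇒ ((E)^Z^Z)   [Z → ( E )]
((E)^Z^Z) ⇒ ((E^Z)^Z^Z)   [E → E ^ Z]
((E^Z)^Z^Z) ⇒ ((Z^Z)^Z^Z)   [E → Z]
((Z^Z)^Z^Z) ⇒ ((n^Z)^Z^Z)   [Z → n]
((n^Z)^Z^Z) ⇒ ((n^n)^Z^Z)   [Z → n]
((n^n)^Z^Z) ⇒ ((n^n)^n^Z)   [Z → n]
((n^n)^n^Z) ⇒ ((n^n)^n^n)   [Z → n]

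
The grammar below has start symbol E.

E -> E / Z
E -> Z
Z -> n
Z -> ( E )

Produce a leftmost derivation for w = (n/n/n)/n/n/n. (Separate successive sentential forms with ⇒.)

E ⇒ E/Z ⇒ E/Z/Z ⇒ E/Z/Z/Z ⇒ Z/Z/Z/Z ⇒ (E)/Z/Z/Z ⇒ (E/Z)/Z/Z/Z ⇒ (E/Z/Z)/Z/Z/Z ⇒ (Z/Z/Z)/Z/Z/Z ⇒ (n/Z/Z)/Z/Z/Z ⇒ (n/n/Z)/Z/Z/Z ⇒ (n/n/n)/Z/Z/Z ⇒ (n/n/n)/n/Z/Z ⇒ (n/n/n)/n/n/Z ⇒ (n/n/n)/n/n/n

E ⇒ E/Z   [E -> E / Z]
E/Z ⇒ E/Z/Z   [E -> E / Z]
E/Z/Z ⇒ E/Z/Z/Z   [E -> E / Z]
E/Z/Z/Z ⇒ Z/Z/Z/Z   [E -> Z]
Z/Z/Z/Z ⇒ (E)/Z/Z/Z   [Z -> ( E )]
(E)/Z/Z/Z ⇒ (E/Z)/Z/Z/Z   [E -> E / Z]
(E/Z)/Z/Z/Z ⇒ (E/Z/Z)/Z/Z/Z   [E -> E / Z]
(E/Z/Z)/Z/Z/Z ⇒ (Z/Z/Z)/Z/Z/Z   [E -> Z]
(Z/Z/Z)/Z/Z/Z ⇒ (n/Z/Z)/Z/Z/Z   [Z -> n]
(n/Z/Z)/Z/Z/Z ⇒ (n/n/Z)/Z/Z/Z   [Z -> n]
(n/n/Z)/Z/Z/Z ⇒ (n/n/n)/Z/Z/Z   [Z -> n]
(n/n/n)/Z/Z/Z ⇒ (n/n/n)/n/Z/Z   [Z -> n]
(n/n/n)/n/Z/Z ⇒ (n/n/n)/n/n/Z   [Z -> n]
(n/n/n)/n/n/Z ⇒ (n/n/n)/n/n/n   [Z -> n]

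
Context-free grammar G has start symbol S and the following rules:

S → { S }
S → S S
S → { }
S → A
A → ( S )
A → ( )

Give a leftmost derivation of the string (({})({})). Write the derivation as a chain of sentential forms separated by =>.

S => A => (S) => (SS) => (AS) => ((S)S) => (({})S) => (({})A) => (({})(S)) => (({})({}))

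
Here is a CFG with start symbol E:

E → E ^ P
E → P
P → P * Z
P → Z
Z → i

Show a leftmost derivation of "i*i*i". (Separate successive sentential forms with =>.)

E => P => P*Z => P*Z*Z => Z*Z*Z => i*Z*Z => i*i*Z => i*i*i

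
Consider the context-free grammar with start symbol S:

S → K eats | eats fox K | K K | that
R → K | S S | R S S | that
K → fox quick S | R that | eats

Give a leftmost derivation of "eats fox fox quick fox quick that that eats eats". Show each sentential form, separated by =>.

S => eats fox K   [S → eats fox K]
eats fox K => eats fox fox quick S   [K → fox quick S]
eats fox fox quick S => eats fox fox quick K K   [S → K K]
eats fox fox quick K K => eats fox fox quick fox quick S K   [K → fox quick S]
eats fox fox quick fox quick S K => eats fox fox quick fox quick K K K   [S → K K]
eats fox fox quick fox quick K K K => eats fox fox quick fox quick R that K K   [K → R that]
eats fox fox quick fox quick R that K K => eats fox fox quick fox quick that that K K   [R → that]
eats fox fox quick fox quick that that K K => eats fox fox quick fox quick that that eats K   [K → eats]
eats fox fox quick fox quick that that eats K => eats fox fox quick fox quick that that eats eats   [K → eats]

S => eats fox K => eats fox fox quick S => eats fox fox quick K K => eats fox fox quick fox quick S K => eats fox fox quick fox quick K K K => eats fox fox quick fox quick R that K K => eats fox fox quick fox quick that that K K => eats fox fox quick fox quick that that eats K => eats fox fox quick fox quick that that eats eats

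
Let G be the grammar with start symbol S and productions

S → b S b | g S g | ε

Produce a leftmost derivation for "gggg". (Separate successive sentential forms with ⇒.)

S ⇒ gSg ⇒ ggSgg ⇒ gggg

S ⇒ gSg   [S → g S g]
gSg ⇒ ggSgg   [S → g S g]
ggSgg ⇒ gggg   [S → ε]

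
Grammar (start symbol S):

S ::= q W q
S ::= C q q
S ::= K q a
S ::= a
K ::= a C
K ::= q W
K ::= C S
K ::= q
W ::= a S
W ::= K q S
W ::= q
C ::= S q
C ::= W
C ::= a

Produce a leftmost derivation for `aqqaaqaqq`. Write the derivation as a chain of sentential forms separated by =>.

S => Cqq => Wqq => KqSqq => CSqSqq => WSqSqq => aSSqSqq => aKqaSqSqq => aqqaSqSqq => aqqaaqSqq => aqqaaqaqq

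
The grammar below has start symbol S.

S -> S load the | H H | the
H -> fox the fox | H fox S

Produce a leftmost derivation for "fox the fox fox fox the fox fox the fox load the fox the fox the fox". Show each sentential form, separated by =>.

S => H H => H fox S H => H fox S fox S H => fox the fox fox S fox S H => fox the fox fox S load the fox S H => fox the fox fox H H load the fox S H => fox the fox fox fox the fox H load the fox S H => fox the fox fox fox the fox fox the fox load the fox S H => fox the fox fox fox the fox fox the fox load the fox the H => fox the fox fox fox the fox fox the fox load the fox the fox the fox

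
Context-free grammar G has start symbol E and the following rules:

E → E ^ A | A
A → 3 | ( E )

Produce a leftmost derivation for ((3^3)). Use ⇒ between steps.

E ⇒ A ⇒ (E) ⇒ (A) ⇒ ((E)) ⇒ ((E^A)) ⇒ ((A^A)) ⇒ ((3^A)) ⇒ ((3^3))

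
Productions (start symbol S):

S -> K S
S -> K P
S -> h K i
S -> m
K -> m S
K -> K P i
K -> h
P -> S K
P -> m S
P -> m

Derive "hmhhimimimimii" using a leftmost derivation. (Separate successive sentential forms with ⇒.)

S⇒hKi⇒hKPii⇒hKPiPii⇒hKPiPiPii⇒hKPiPiPiPii⇒hmSPiPiPiPii⇒hmhKiPiPiPiPii⇒hmhhiPiPiPiPii⇒hmhhimiPiPiPii⇒hmhhimimiPiPii⇒hmhhimimimiPii⇒hmhhimimimimii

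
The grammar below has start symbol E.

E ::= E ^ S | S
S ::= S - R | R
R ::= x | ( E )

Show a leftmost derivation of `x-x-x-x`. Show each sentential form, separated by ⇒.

E ⇒ S   [E ::= S]
S ⇒ S-R   [S ::= S - R]
S-R ⇒ S-R-R   [S ::= S - R]
S-R-R ⇒ S-R-R-R   [S ::= S - R]
S-R-R-R ⇒ R-R-R-R   [S ::= R]
R-R-R-R ⇒ x-R-R-R   [R ::= x]
x-R-R-R ⇒ x-x-R-R   [R ::= x]
x-x-R-R ⇒ x-x-x-R   [R ::= x]
x-x-x-R ⇒ x-x-x-x   [R ::= x]

E ⇒ S ⇒ S-R ⇒ S-R-R ⇒ S-R-R-R ⇒ R-R-R-R ⇒ x-R-R-R ⇒ x-x-R-R ⇒ x-x-x-R ⇒ x-x-x-x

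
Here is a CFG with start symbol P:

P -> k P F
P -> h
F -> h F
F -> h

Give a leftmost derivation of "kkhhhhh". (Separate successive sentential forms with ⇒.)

P ⇒ kPF ⇒ kkPFF ⇒ kkhFF ⇒ kkhhFF ⇒ kkhhhF ⇒ kkhhhhF ⇒ kkhhhhh

P ⇒ kPF   [P -> k P F]
kPF ⇒ kkPFF   [P -> k P F]
kkPFF ⇒ kkhFF   [P -> h]
kkhFF ⇒ kkhhFF   [F -> h F]
kkhhFF ⇒ kkhhhF   [F -> h]
kkhhhF ⇒ kkhhhhF   [F -> h F]
kkhhhhF ⇒ kkhhhhh   [F -> h]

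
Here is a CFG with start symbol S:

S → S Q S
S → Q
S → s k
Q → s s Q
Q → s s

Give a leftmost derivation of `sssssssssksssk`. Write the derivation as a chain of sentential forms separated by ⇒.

S⇒SQS⇒SQSQS⇒QQSQS⇒ssQQSQS⇒ssssQSQS⇒ssssssQSQS⇒ssssssssSQS⇒ssssssssskQS⇒ssssssssskssS⇒sssssssssksssk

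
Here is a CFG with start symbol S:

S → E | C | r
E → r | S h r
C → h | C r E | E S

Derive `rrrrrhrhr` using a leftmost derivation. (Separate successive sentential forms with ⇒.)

S ⇒ E   [S → E]
E ⇒ Shr   [E → S h r]
Shr ⇒ Chr   [S → C]
Chr ⇒ CrEhr   [C → C r E]
CrEhr ⇒ ESrEhr   [C → E S]
ESrEhr ⇒ rSrEhr   [E → r]
rSrEhr ⇒ rErEhr   [S → E]
rErEhr ⇒ rrrEhr   [E → r]
rrrEhr ⇒ rrrShrhr   [E → S h r]
rrrShrhr ⇒ rrrChrhr   [S → C]
rrrChrhr ⇒ rrrEShrhr   [C → E S]
rrrEShrhr ⇒ rrrrShrhr   [E → r]
rrrrShrhr ⇒ rrrrEhrhr   [S → E]
rrrrEhrhr ⇒ rrrrrhrhr   [E → r]

S ⇒ E ⇒ Shr ⇒ Chr ⇒ CrEhr ⇒ ESrEhr ⇒ rSrEhr ⇒ rErEhr ⇒ rrrEhr ⇒ rrrShrhr ⇒ rrrChrhr ⇒ rrrEShrhr ⇒ rrrrShrhr ⇒ rrrrEhrhr ⇒ rrrrrhrhr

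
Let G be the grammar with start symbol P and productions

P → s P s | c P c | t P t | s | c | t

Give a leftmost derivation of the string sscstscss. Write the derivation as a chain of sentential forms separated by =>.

P => sPs => ssPss => sscPcss => sscsPscss => sscstscss

P => sPs   [P → s P s]
sPs => ssPss   [P → s P s]
ssPss => sscPcss   [P → c P c]
sscPcss => sscsPscss   [P → s P s]
sscsPscss => sscstscss   [P → t]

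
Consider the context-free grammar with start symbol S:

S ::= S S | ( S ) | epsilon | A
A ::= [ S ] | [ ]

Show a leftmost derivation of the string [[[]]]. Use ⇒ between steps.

S ⇒ SS   [S ::= S S]
SS ⇒ AS   [S ::= A]
AS ⇒ [S]S   [A ::= [ S ]]
[S]S ⇒ [A]S   [S ::= A]
[A]S ⇒ [[S]]S   [A ::= [ S ]]
[[S]]S ⇒ [[A]]S   [S ::= A]
[[A]]S ⇒ [[[S]]]S   [A ::= [ S ]]
[[[S]]]S ⇒ [[[]]]S   [S ::= epsilon]
[[[]]]S ⇒ [[[]]]   [S ::= epsilon]

S ⇒ SS ⇒ AS ⇒ [S]S ⇒ [A]S ⇒ [[S]]S ⇒ [[A]]S ⇒ [[[S]]]S ⇒ [[[]]]S ⇒ [[[]]]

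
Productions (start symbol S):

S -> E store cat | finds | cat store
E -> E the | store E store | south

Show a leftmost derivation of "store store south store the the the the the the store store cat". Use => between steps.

S => E store cat   [S -> E store cat]
E store cat => store E store store cat   [E -> store E store]
store E store store cat => store E the store store cat   [E -> E the]
store E the store store cat => store E the the store store cat   [E -> E the]
store E the the store store cat => store E the the the store store cat   [E -> E the]
store E the the the store store cat => store E the the the the store store cat   [E -> E the]
store E the the the the store store cat => store E the the the the the store store cat   [E -> E the]
store E the the the the the store store cat => store E the the the the the the store store cat   [E -> E the]
store E the the the the the the store store cat => store store E store the the the the the the store store cat   [E -> store E store]
store store E store the the the the the the store store cat => store store south store the the the the the the store store cat   [E -> south]

S => E store cat => store E store store cat => store E the store store cat => store E the the store store cat => store E the the the store store cat => store E the the the the store store cat => store E the the the the the store store cat => store E the the the the the the store store cat => store store E store the the the the the the store store cat => store store south store the the the the the the store store cat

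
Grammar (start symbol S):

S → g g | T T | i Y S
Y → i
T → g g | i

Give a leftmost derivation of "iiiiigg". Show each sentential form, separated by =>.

S => iYS   [S → i Y S]
iYS => iiS   [Y → i]
iiS => iiiYS   [S → i Y S]
iiiYS => iiiiS   [Y → i]
iiiiS => iiiiTT   [S → T T]
iiiiTT => iiiiiT   [T → i]
iiiiiT => iiiiigg   [T → g g]

S => iYS => iiS => iiiYS => iiiiS => iiiiTT => iiiiiT => iiiiigg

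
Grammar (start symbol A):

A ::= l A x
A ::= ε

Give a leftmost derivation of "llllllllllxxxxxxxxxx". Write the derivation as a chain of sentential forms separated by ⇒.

A ⇒ lAx ⇒ llAxx ⇒ lllAxxx ⇒ llllAxxxx ⇒ lllllAxxxxx ⇒ llllllAxxxxxx ⇒ lllllllAxxxxxxx ⇒ llllllllAxxxxxxxx ⇒ lllllllllAxxxxxxxxx ⇒ llllllllllAxxxxxxxxxx ⇒ llllllllllxxxxxxxxxx

A ⇒ lAx   [A ::= l A x]
lAx ⇒ llAxx   [A ::= l A x]
llAxx ⇒ lllAxxx   [A ::= l A x]
lllAxxx ⇒ llllAxxxx   [A ::= l A x]
llllAxxxx ⇒ lllllAxxxxx   [A ::= l A x]
lllllAxxxxx ⇒ llllllAxxxxxx   [A ::= l A x]
llllllAxxxxxx ⇒ lllllllAxxxxxxx   [A ::= l A x]
lllllllAxxxxxxx ⇒ llllllllAxxxxxxxx   [A ::= l A x]
llllllllAxxxxxxxx ⇒ lllllllllAxxxxxxxxx   [A ::= l A x]
lllllllllAxxxxxxxxx ⇒ llllllllllAxxxxxxxxxx   [A ::= l A x]
llllllllllAxxxxxxxxxx ⇒ llllllllllxxxxxxxxxx   [A ::= ε]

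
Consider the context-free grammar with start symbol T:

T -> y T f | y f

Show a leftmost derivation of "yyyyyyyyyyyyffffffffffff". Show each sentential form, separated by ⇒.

T ⇒ yTf ⇒ yyTff ⇒ yyyTfff ⇒ yyyyTffff ⇒ yyyyyTfffff ⇒ yyyyyyTffffff ⇒ yyyyyyyTfffffff ⇒ yyyyyyyyTffffffff ⇒ yyyyyyyyyTfffffffff ⇒ yyyyyyyyyyTffffffffff ⇒ yyyyyyyyyyyTfffffffffff ⇒ yyyyyyyyyyyyffffffffffff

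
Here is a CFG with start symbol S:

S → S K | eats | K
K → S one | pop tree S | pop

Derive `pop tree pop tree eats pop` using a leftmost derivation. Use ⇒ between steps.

S ⇒ K ⇒ pop tree S ⇒ pop tree S K ⇒ pop tree K K ⇒ pop tree pop tree S K ⇒ pop tree pop tree eats K ⇒ pop tree pop tree eats pop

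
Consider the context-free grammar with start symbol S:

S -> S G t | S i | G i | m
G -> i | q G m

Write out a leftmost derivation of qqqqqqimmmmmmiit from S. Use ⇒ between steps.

S ⇒ SGt   [S -> S G t]
SGt ⇒ GiGt   [S -> G i]
GiGt ⇒ qGmiGt   [G -> q G m]
qGmiGt ⇒ qqGmmiGt   [G -> q G m]
qqGmmiGt ⇒ qqqGmmmiGt   [G -> q G m]
qqqGmmmiGt ⇒ qqqqGmmmmiGt   [G -> q G m]
qqqqGmmmmiGt ⇒ qqqqqGmmmmmiGt   [G -> q G m]
qqqqqGmmmmmiGt ⇒ qqqqqqGmmmmmmiGt   [G -> q G m]
qqqqqqGmmmmmmiGt ⇒ qqqqqqimmmmmmiGt   [G -> i]
qqqqqqimmmmmmiGt ⇒ qqqqqqimmmmmmiit   [G -> i]

S⇒SGt⇒GiGt⇒qGmiGt⇒qqGmmiGt⇒qqqGmmmiGt⇒qqqqGmmmmiGt⇒qqqqqGmmmmmiGt⇒qqqqqqGmmmmmmiGt⇒qqqqqqimmmmmmiGt⇒qqqqqqimmmmmmiit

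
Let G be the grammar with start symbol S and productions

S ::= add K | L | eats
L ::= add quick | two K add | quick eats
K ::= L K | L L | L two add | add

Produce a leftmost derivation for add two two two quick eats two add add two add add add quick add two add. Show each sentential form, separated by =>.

S => add K => add L two add => add two K add two add => add two L L add two add => add two two K add L add two add => add two two L two add add L add two add => add two two two K add two add add L add two add => add two two two L two add add two add add L add two add => add two two two quick eats two add add two add add L add two add => add two two two quick eats two add add two add add add quick add two add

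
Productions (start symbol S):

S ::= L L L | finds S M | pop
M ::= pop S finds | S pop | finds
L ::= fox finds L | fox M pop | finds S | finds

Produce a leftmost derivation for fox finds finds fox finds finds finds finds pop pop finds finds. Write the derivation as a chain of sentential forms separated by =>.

S => L L L   [S ::= L L L]
L L L => fox M pop L L   [L ::= fox M pop]
fox M pop L L => fox S pop pop L L   [M ::= S pop]
fox S pop pop L L => fox finds S M pop pop L L   [S ::= finds S M]
fox finds S M pop pop L L => fox finds L L L M pop pop L L   [S ::= L L L]
fox finds L L L M pop pop L L => fox finds finds L L M pop pop L L   [L ::= finds]
fox finds finds L L M pop pop L L => fox finds finds fox finds L L M pop pop L L   [L ::= fox finds L]
fox finds finds fox finds L L M pop pop L L => fox finds finds fox finds finds L M pop pop L L   [L ::= finds]
fox finds finds fox finds finds L M pop pop L L => fox finds finds fox finds finds finds M pop pop L L   [L ::= finds]
fox finds finds fox finds finds finds M pop pop L L => fox finds finds fox finds finds finds finds pop pop L L   [M ::= finds]
fox finds finds fox finds finds finds finds pop pop L L => fox finds finds fox finds finds finds finds pop pop finds L   [L ::= finds]
fox finds finds fox finds finds finds finds pop pop finds L => fox finds finds fox finds finds finds finds pop pop finds finds   [L ::= finds]

S => L L L => fox M pop L L => fox S pop pop L L => fox finds S M pop pop L L => fox finds L L L M pop pop L L => fox finds finds L L M pop pop L L => fox finds finds fox finds L L M pop pop L L => fox finds finds fox finds finds L M pop pop L L => fox finds finds fox finds finds finds M pop pop L L => fox finds finds fox finds finds finds finds pop pop L L => fox finds finds fox finds finds finds finds pop pop finds L => fox finds finds fox finds finds finds finds pop pop finds finds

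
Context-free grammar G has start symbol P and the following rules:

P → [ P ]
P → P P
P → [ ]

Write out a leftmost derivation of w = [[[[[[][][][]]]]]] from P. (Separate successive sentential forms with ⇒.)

P ⇒ [P]   [P → [ P ]]
[P] ⇒ [[P]]   [P → [ P ]]
[[P]] ⇒ [[[P]]]   [P → [ P ]]
[[[P]]] ⇒ [[[[P]]]]   [P → [ P ]]
[[[[P]]]] ⇒ [[[[[P]]]]]   [P → [ P ]]
[[[[[P]]]]] ⇒ [[[[[PP]]]]]   [P → P P]
[[[[[PP]]]]] ⇒ [[[[[PPP]]]]]   [P → P P]
[[[[[PPP]]]]] ⇒ [[[[[[]PP]]]]]   [P → [ ]]
[[[[[[]PP]]]]] ⇒ [[[[[[]PPP]]]]]   [P → P P]
[[[[[[]PPP]]]]] ⇒ [[[[[[][]PP]]]]]   [P → [ ]]
[[[[[[][]PP]]]]] ⇒ [[[[[[][][]P]]]]]   [P → [ ]]
[[[[[[][][]P]]]]] ⇒ [[[[[[][][][]]]]]]   [P → [ ]]

P ⇒ [P] ⇒ [[P]] ⇒ [[[P]]] ⇒ [[[[P]]]] ⇒ [[[[[P]]]]] ⇒ [[[[[PP]]]]] ⇒ [[[[[PPP]]]]] ⇒ [[[[[[]PP]]]]] ⇒ [[[[[[]PPP]]]]] ⇒ [[[[[[][]PP]]]]] ⇒ [[[[[[][][]P]]]]] ⇒ [[[[[[][][][]]]]]]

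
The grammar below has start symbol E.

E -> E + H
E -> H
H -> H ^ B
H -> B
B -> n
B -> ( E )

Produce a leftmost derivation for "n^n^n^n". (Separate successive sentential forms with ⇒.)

E ⇒ H ⇒ H^B ⇒ H^B^B ⇒ H^B^B^B ⇒ B^B^B^B ⇒ n^B^B^B ⇒ n^n^B^B ⇒ n^n^n^B ⇒ n^n^n^n

E ⇒ H   [E -> H]
H ⇒ H^B   [H -> H ^ B]
H^B ⇒ H^B^B   [H -> H ^ B]
H^B^B ⇒ H^B^B^B   [H -> H ^ B]
H^B^B^B ⇒ B^B^B^B   [H -> B]
B^B^B^B ⇒ n^B^B^B   [B -> n]
n^B^B^B ⇒ n^n^B^B   [B -> n]
n^n^B^B ⇒ n^n^n^B   [B -> n]
n^n^n^B ⇒ n^n^n^n   [B -> n]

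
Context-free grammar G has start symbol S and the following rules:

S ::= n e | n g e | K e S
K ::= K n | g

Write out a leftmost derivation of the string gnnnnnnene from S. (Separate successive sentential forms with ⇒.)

S ⇒ KeS ⇒ KneS ⇒ KnneS ⇒ KnnneS ⇒ KnnnneS ⇒ KnnnnneS ⇒ KnnnnnneS ⇒ gnnnnnneS ⇒ gnnnnnnene

S ⇒ KeS   [S ::= K e S]
KeS ⇒ KneS   [K ::= K n]
KneS ⇒ KnneS   [K ::= K n]
KnneS ⇒ KnnneS   [K ::= K n]
KnnneS ⇒ KnnnneS   [K ::= K n]
KnnnneS ⇒ KnnnnneS   [K ::= K n]
KnnnnneS ⇒ KnnnnnneS   [K ::= K n]
KnnnnnneS ⇒ gnnnnnneS   [K ::= g]
gnnnnnneS ⇒ gnnnnnnene   [S ::= n e]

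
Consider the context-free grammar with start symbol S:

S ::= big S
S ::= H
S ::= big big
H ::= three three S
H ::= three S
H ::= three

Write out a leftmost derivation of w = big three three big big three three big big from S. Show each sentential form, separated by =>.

S => big S => big H => big three three S => big three three big S => big three three big big S => big three three big big H => big three three big big three three S => big three three big big three three big big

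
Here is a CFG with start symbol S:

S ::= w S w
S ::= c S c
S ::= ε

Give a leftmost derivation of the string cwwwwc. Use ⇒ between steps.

S ⇒ cSc ⇒ cwSwc ⇒ cwwSwwc ⇒ cwwwwc

S ⇒ cSc   [S ::= c S c]
cSc ⇒ cwSwc   [S ::= w S w]
cwSwc ⇒ cwwSwwc   [S ::= w S w]
cwwSwwc ⇒ cwwwwc   [S ::= ε]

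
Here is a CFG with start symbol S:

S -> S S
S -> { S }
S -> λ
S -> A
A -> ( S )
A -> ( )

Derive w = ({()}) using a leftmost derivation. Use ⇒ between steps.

S⇒A⇒(S)⇒({S})⇒({A})⇒({(S)})⇒({()})

S ⇒ A   [S -> A]
A ⇒ (S)   [A -> ( S )]
(S) ⇒ ({S})   [S -> { S }]
({S}) ⇒ ({A})   [S -> A]
({A}) ⇒ ({(S)})   [A -> ( S )]
({(S)}) ⇒ ({()})   [S -> λ]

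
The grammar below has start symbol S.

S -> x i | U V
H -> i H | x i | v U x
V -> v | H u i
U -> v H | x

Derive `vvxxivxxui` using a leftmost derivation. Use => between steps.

S => UV   [S -> U V]
UV => vHV   [U -> v H]
vHV => vvUxV   [H -> v U x]
vvUxV => vvxxV   [U -> x]
vvxxV => vvxxHui   [V -> H u i]
vvxxHui => vvxxiHui   [H -> i H]
vvxxiHui => vvxxivUxui   [H -> v U x]
vvxxivUxui => vvxxivxxui   [U -> x]

S=>UV=>vHV=>vvUxV=>vvxxV=>vvxxHui=>vvxxiHui=>vvxxivUxui=>vvxxivxxui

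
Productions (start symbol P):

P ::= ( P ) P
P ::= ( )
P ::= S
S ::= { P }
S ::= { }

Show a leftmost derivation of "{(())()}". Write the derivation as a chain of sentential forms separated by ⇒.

P ⇒ S   [P ::= S]
S ⇒ {P}   [S ::= { P }]
{P} ⇒ {(P)P}   [P ::= ( P ) P]
{(P)P} ⇒ {(())P}   [P ::= ( )]
{(())P} ⇒ {(())()}   [P ::= ( )]

P⇒S⇒{P}⇒{(P)P}⇒{(())P}⇒{(())()}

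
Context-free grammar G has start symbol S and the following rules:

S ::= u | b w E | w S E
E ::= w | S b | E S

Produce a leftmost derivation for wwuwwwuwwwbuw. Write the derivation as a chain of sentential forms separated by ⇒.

S⇒wSE⇒wwSEE⇒wwuEE⇒wwuESE⇒wwuSbSE⇒wwuwSEbSE⇒wwuwwSEEbSE⇒wwuwwwSEEEbSE⇒wwuwwwuEEEbSE⇒wwuwwwuwEEbSE⇒wwuwwwuwwEbSE⇒wwuwwwuwwwbSE⇒wwuwwwuwwwbuE⇒wwuwwwuwwwbuw

S ⇒ wSE   [S ::= w S E]
wSE ⇒ wwSEE   [S ::= w S E]
wwSEE ⇒ wwuEE   [S ::= u]
wwuEE ⇒ wwuESE   [E ::= E S]
wwuESE ⇒ wwuSbSE   [E ::= S b]
wwuSbSE ⇒ wwuwSEbSE   [S ::= w S E]
wwuwSEbSE ⇒ wwuwwSEEbSE   [S ::= w S E]
wwuwwSEEbSE ⇒ wwuwwwSEEEbSE   [S ::= w S E]
wwuwwwSEEEbSE ⇒ wwuwwwuEEEbSE   [S ::= u]
wwuwwwuEEEbSE ⇒ wwuwwwuwEEbSE   [E ::= w]
wwuwwwuwEEbSE ⇒ wwuwwwuwwEbSE   [E ::= w]
wwuwwwuwwEbSE ⇒ wwuwwwuwwwbSE   [E ::= w]
wwuwwwuwwwbSE ⇒ wwuwwwuwwwbuE   [S ::= u]
wwuwwwuwwwbuE ⇒ wwuwwwuwwwbuw   [E ::= w]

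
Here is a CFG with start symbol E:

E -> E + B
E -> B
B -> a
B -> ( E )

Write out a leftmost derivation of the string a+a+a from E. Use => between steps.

E => E+B => E+B+B => B+B+B => a+B+B => a+a+B => a+a+a

E => E+B   [E -> E + B]
E+B => E+B+B   [E -> E + B]
E+B+B => B+B+B   [E -> B]
B+B+B => a+B+B   [B -> a]
a+B+B => a+a+B   [B -> a]
a+a+B => a+a+a   [B -> a]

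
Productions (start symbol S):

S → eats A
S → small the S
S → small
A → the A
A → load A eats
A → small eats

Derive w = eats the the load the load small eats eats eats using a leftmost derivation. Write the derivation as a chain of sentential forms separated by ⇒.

S ⇒ eats A   [S → eats A]
eats A ⇒ eats the A   [A → the A]
eats the A ⇒ eats the the A   [A → the A]
eats the the A ⇒ eats the the load A eats   [A → load A eats]
eats the the load A eats ⇒ eats the the load the A eats   [A → the A]
eats the the load the A eats ⇒ eats the the load the load A eats eats   [A → load A eats]
eats the the load the load A eats eats ⇒ eats the the load the load small eats eats eats   [A → small eats]

S ⇒ eats A ⇒ eats the A ⇒ eats the the A ⇒ eats the the load A eats ⇒ eats the the load the A eats ⇒ eats the the load the load A eats eats ⇒ eats the the load the load small eats eats eats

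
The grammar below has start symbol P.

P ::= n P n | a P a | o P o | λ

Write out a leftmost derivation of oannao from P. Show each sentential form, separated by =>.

P => oPo   [P ::= o P o]
oPo => oaPao   [P ::= a P a]
oaPao => oanPnao   [P ::= n P n]
oanPnao => oannao   [P ::= λ]

P=>oPo=>oaPao=>oanPnao=>oannao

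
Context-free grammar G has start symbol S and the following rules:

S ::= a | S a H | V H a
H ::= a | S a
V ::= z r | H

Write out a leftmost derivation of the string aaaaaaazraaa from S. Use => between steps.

S=>SaH=>VHaaH=>HHaaH=>aHaaH=>aSaaaH=>aSaHaaaH=>aaaHaaaH=>aaaaaaaH=>aaaaaaaSa=>aaaaaaaVHaa=>aaaaaaazrHaa=>aaaaaaazraaa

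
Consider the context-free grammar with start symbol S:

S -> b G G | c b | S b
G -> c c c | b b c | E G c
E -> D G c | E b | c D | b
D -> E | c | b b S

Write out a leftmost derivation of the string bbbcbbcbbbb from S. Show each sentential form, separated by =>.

S => Sb   [S -> S b]
Sb => Sbb   [S -> S b]
Sbb => Sbbb   [S -> S b]
Sbbb => Sbbbb   [S -> S b]
Sbbbb => bGGbbbb   [S -> b G G]
bGGbbbb => bbbcGbbbb   [G -> b b c]
bbbcGbbbb => bbbcbbcbbbb   [G -> b b c]

S=>Sb=>Sbb=>Sbbb=>Sbbbb=>bGGbbbb=>bbbcGbbbb=>bbbcbbcbbbb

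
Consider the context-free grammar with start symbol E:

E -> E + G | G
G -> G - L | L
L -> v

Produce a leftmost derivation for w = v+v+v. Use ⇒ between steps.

E ⇒ E+G ⇒ E+G+G ⇒ G+G+G ⇒ L+G+G ⇒ v+G+G ⇒ v+L+G ⇒ v+v+G ⇒ v+v+L ⇒ v+v+v

E ⇒ E+G   [E -> E + G]
E+G ⇒ E+G+G   [E -> E + G]
E+G+G ⇒ G+G+G   [E -> G]
G+G+G ⇒ L+G+G   [G -> L]
L+G+G ⇒ v+G+G   [L -> v]
v+G+G ⇒ v+L+G   [G -> L]
v+L+G ⇒ v+v+G   [L -> v]
v+v+G ⇒ v+v+L   [G -> L]
v+v+L ⇒ v+v+v   [L -> v]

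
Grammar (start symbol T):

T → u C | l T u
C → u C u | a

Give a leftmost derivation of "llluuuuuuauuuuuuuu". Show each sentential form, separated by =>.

T => lTu => llTuu => lllTuuu => llluCuuu => llluuCuuuu => llluuuCuuuuu => llluuuuCuuuuuu => llluuuuuCuuuuuuu => llluuuuuuCuuuuuuuu => llluuuuuuauuuuuuuu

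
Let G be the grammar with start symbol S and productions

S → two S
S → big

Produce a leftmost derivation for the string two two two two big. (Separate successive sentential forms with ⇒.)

S ⇒ two S   [S → two S]
two S ⇒ two two S   [S → two S]
two two S ⇒ two two two S   [S → two S]
two two two S ⇒ two two two two S   [S → two S]
two two two two S ⇒ two two two two big   [S → big]

S ⇒ two S ⇒ two two S ⇒ two two two S ⇒ two two two two S ⇒ two two two two big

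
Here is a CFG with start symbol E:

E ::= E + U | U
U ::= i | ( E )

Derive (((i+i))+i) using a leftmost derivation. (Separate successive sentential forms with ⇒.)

E ⇒ U   [E ::= U]
U ⇒ (E)   [U ::= ( E )]
(E) ⇒ (E+U)   [E ::= E + U]
(E+U) ⇒ (U+U)   [E ::= U]
(U+U) ⇒ ((E)+U)   [U ::= ( E )]
((E)+U) ⇒ ((U)+U)   [E ::= U]
((U)+U) ⇒ (((E))+U)   [U ::= ( E )]
(((E))+U) ⇒ (((E+U))+U)   [E ::= E + U]
(((E+U))+U) ⇒ (((U+U))+U)   [E ::= U]
(((U+U))+U) ⇒ (((i+U))+U)   [U ::= i]
(((i+U))+U) ⇒ (((i+i))+U)   [U ::= i]
(((i+i))+U) ⇒ (((i+i))+i)   [U ::= i]

E ⇒ U ⇒ (E) ⇒ (E+U) ⇒ (U+U) ⇒ ((E)+U) ⇒ ((U)+U) ⇒ (((E))+U) ⇒ (((E+U))+U) ⇒ (((U+U))+U) ⇒ (((i+U))+U) ⇒ (((i+i))+U) ⇒ (((i+i))+i)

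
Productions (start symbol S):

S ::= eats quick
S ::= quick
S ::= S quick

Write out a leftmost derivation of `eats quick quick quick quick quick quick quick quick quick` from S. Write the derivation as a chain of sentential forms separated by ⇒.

S ⇒ S quick ⇒ S quick quick ⇒ S quick quick quick ⇒ S quick quick quick quick ⇒ S quick quick quick quick quick ⇒ S quick quick quick quick quick quick ⇒ S quick quick quick quick quick quick quick ⇒ S quick quick quick quick quick quick quick quick ⇒ eats quick quick quick quick quick quick quick quick quick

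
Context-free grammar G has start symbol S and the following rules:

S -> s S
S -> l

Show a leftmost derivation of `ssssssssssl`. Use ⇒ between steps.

S ⇒ sS   [S -> s S]
sS ⇒ ssS   [S -> s S]
ssS ⇒ sssS   [S -> s S]
sssS ⇒ ssssS   [S -> s S]
ssssS ⇒ sssssS   [S -> s S]
sssssS ⇒ ssssssS   [S -> s S]
ssssssS ⇒ sssssssS   [S -> s S]
sssssssS ⇒ ssssssssS   [S -> s S]
ssssssssS ⇒ sssssssssS   [S -> s S]
sssssssssS ⇒ ssssssssssS   [S -> s S]
ssssssssssS ⇒ ssssssssssl   [S -> l]

S ⇒ sS ⇒ ssS ⇒ sssS ⇒ ssssS ⇒ sssssS ⇒ ssssssS ⇒ sssssssS ⇒ ssssssssS ⇒ sssssssssS ⇒ ssssssssssS ⇒ ssssssssssl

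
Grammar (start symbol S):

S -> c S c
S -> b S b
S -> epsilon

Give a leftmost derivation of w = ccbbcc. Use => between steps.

S=>cSc=>ccScc=>ccbSbcc=>ccbbcc

S => cSc   [S -> c S c]
cSc => ccScc   [S -> c S c]
ccScc => ccbSbcc   [S -> b S b]
ccbSbcc => ccbbcc   [S -> epsilon]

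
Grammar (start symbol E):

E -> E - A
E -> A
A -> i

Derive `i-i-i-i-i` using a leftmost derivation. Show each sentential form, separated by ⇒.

E⇒E-A⇒E-A-A⇒E-A-A-A⇒E-A-A-A-A⇒A-A-A-A-A⇒i-A-A-A-A⇒i-i-A-A-A⇒i-i-i-A-A⇒i-i-i-i-A⇒i-i-i-i-i

E ⇒ E-A   [E -> E - A]
E-A ⇒ E-A-A   [E -> E - A]
E-A-A ⇒ E-A-A-A   [E -> E - A]
E-A-A-A ⇒ E-A-A-A-A   [E -> E - A]
E-A-A-A-A ⇒ A-A-A-A-A   [E -> A]
A-A-A-A-A ⇒ i-A-A-A-A   [A -> i]
i-A-A-A-A ⇒ i-i-A-A-A   [A -> i]
i-i-A-A-A ⇒ i-i-i-A-A   [A -> i]
i-i-i-A-A ⇒ i-i-i-i-A   [A -> i]
i-i-i-i-A ⇒ i-i-i-i-i   [A -> i]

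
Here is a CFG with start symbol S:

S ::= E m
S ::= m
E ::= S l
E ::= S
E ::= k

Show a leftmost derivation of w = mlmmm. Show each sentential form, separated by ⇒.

S⇒Em⇒Sm⇒Emm⇒Smm⇒Emmm⇒Slmmm⇒mlmmm

S ⇒ Em   [S ::= E m]
Em ⇒ Sm   [E ::= S]
Sm ⇒ Emm   [S ::= E m]
Emm ⇒ Smm   [E ::= S]
Smm ⇒ Emmm   [S ::= E m]
Emmm ⇒ Slmmm   [E ::= S l]
Slmmm ⇒ mlmmm   [S ::= m]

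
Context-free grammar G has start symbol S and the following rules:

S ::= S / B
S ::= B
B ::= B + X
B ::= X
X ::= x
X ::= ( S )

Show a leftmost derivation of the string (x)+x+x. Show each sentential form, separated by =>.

S=>B=>B+X=>B+X+X=>X+X+X=>(S)+X+X=>(B)+X+X=>(X)+X+X=>(x)+X+X=>(x)+x+X=>(x)+x+x

S => B   [S ::= B]
B => B+X   [B ::= B + X]
B+X => B+X+X   [B ::= B + X]
B+X+X => X+X+X   [B ::= X]
X+X+X => (S)+X+X   [X ::= ( S )]
(S)+X+X => (B)+X+X   [S ::= B]
(B)+X+X => (X)+X+X   [B ::= X]
(X)+X+X => (x)+X+X   [X ::= x]
(x)+X+X => (x)+x+X   [X ::= x]
(x)+x+X => (x)+x+x   [X ::= x]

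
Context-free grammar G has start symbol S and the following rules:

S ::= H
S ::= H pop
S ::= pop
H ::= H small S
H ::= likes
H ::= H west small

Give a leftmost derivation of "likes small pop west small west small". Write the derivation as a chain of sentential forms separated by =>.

S => H => H west small => H west small west small => H small S west small west small => likes small S west small west small => likes small pop west small west small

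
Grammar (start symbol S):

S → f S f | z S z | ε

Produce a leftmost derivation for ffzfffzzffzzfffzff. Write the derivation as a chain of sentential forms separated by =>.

S=>fSf=>ffSff=>ffzSzff=>ffzfSfzff=>ffzffSffzff=>ffzfffSfffzff=>ffzfffzSzfffzff=>ffzfffzzSzzfffzff=>ffzfffzzfSfzzfffzff=>ffzfffzzffzzfffzff

S => fSf   [S → f S f]
fSf => ffSff   [S → f S f]
ffSff => ffzSzff   [S → z S z]
ffzSzff => ffzfSfzff   [S → f S f]
ffzfSfzff => ffzffSffzff   [S → f S f]
ffzffSffzff => ffzfffSfffzff   [S → f S f]
ffzfffSfffzff => ffzfffzSzfffzff   [S → z S z]
ffzfffzSzfffzff => ffzfffzzSzzfffzff   [S → z S z]
ffzfffzzSzzfffzff => ffzfffzzfSfzzfffzff   [S → f S f]
ffzfffzzfSfzzfffzff => ffzfffzzffzzfffzff   [S → ε]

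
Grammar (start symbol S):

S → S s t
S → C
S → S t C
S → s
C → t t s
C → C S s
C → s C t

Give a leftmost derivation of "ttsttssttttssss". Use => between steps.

S => C => CSs => CSsSs => ttsSsSs => ttsStCsSs => ttsSsttCsSs => ttsCsttCsSs => ttsttssttCsSs => ttsttssttttssSs => ttsttssttttssss

S => C   [S → C]
C => CSs   [C → C S s]
CSs => CSsSs   [C → C S s]
CSsSs => ttsSsSs   [C → t t s]
ttsSsSs => ttsStCsSs   [S → S t C]
ttsStCsSs => ttsSsttCsSs   [S → S s t]
ttsSsttCsSs => ttsCsttCsSs   [S → C]
ttsCsttCsSs => ttsttssttCsSs   [C → t t s]
ttsttssttCsSs => ttsttssttttssSs   [C → t t s]
ttsttssttttssSs => ttsttssttttssss   [S → s]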